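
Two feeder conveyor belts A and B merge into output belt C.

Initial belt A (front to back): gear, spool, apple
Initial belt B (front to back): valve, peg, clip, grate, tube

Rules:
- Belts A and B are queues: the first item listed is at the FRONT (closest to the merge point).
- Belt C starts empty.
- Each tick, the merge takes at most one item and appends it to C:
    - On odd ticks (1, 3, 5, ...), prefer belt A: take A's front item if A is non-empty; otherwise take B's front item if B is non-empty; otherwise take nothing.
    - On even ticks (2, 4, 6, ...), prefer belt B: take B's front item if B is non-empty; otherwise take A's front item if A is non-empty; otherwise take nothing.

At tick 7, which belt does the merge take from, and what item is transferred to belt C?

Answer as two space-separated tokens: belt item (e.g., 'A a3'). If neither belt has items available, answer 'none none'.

Tick 1: prefer A, take gear from A; A=[spool,apple] B=[valve,peg,clip,grate,tube] C=[gear]
Tick 2: prefer B, take valve from B; A=[spool,apple] B=[peg,clip,grate,tube] C=[gear,valve]
Tick 3: prefer A, take spool from A; A=[apple] B=[peg,clip,grate,tube] C=[gear,valve,spool]
Tick 4: prefer B, take peg from B; A=[apple] B=[clip,grate,tube] C=[gear,valve,spool,peg]
Tick 5: prefer A, take apple from A; A=[-] B=[clip,grate,tube] C=[gear,valve,spool,peg,apple]
Tick 6: prefer B, take clip from B; A=[-] B=[grate,tube] C=[gear,valve,spool,peg,apple,clip]
Tick 7: prefer A, take grate from B; A=[-] B=[tube] C=[gear,valve,spool,peg,apple,clip,grate]

Answer: B grate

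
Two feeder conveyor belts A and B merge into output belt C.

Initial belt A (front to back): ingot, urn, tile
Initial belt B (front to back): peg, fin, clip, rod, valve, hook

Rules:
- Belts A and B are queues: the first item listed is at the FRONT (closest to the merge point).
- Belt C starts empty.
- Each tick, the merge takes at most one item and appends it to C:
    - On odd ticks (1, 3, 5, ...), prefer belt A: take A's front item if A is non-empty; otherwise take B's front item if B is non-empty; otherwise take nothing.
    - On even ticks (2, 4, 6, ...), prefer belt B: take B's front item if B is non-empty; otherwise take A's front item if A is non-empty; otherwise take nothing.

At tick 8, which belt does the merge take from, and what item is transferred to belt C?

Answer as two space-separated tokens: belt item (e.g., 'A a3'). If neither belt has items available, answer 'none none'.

Answer: B valve

Derivation:
Tick 1: prefer A, take ingot from A; A=[urn,tile] B=[peg,fin,clip,rod,valve,hook] C=[ingot]
Tick 2: prefer B, take peg from B; A=[urn,tile] B=[fin,clip,rod,valve,hook] C=[ingot,peg]
Tick 3: prefer A, take urn from A; A=[tile] B=[fin,clip,rod,valve,hook] C=[ingot,peg,urn]
Tick 4: prefer B, take fin from B; A=[tile] B=[clip,rod,valve,hook] C=[ingot,peg,urn,fin]
Tick 5: prefer A, take tile from A; A=[-] B=[clip,rod,valve,hook] C=[ingot,peg,urn,fin,tile]
Tick 6: prefer B, take clip from B; A=[-] B=[rod,valve,hook] C=[ingot,peg,urn,fin,tile,clip]
Tick 7: prefer A, take rod from B; A=[-] B=[valve,hook] C=[ingot,peg,urn,fin,tile,clip,rod]
Tick 8: prefer B, take valve from B; A=[-] B=[hook] C=[ingot,peg,urn,fin,tile,clip,rod,valve]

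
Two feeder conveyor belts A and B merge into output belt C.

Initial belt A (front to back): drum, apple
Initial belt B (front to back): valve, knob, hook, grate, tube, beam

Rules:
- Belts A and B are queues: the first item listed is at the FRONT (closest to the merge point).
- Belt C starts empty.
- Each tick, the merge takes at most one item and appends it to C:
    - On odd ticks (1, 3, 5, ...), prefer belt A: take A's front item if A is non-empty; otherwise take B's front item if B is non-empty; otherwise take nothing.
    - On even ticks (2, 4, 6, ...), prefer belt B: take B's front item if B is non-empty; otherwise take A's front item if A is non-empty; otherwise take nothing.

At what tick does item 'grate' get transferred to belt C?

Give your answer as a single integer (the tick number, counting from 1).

Answer: 6

Derivation:
Tick 1: prefer A, take drum from A; A=[apple] B=[valve,knob,hook,grate,tube,beam] C=[drum]
Tick 2: prefer B, take valve from B; A=[apple] B=[knob,hook,grate,tube,beam] C=[drum,valve]
Tick 3: prefer A, take apple from A; A=[-] B=[knob,hook,grate,tube,beam] C=[drum,valve,apple]
Tick 4: prefer B, take knob from B; A=[-] B=[hook,grate,tube,beam] C=[drum,valve,apple,knob]
Tick 5: prefer A, take hook from B; A=[-] B=[grate,tube,beam] C=[drum,valve,apple,knob,hook]
Tick 6: prefer B, take grate from B; A=[-] B=[tube,beam] C=[drum,valve,apple,knob,hook,grate]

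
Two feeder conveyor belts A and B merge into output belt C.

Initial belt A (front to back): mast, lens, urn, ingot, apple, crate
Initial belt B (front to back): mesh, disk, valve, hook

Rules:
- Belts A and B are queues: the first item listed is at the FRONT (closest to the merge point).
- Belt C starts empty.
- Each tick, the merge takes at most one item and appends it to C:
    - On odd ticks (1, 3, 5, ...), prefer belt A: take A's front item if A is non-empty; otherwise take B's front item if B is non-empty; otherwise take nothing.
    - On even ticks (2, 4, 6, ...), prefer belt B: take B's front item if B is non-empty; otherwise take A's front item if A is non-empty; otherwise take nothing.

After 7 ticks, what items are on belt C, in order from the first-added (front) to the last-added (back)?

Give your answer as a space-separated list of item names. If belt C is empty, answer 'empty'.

Tick 1: prefer A, take mast from A; A=[lens,urn,ingot,apple,crate] B=[mesh,disk,valve,hook] C=[mast]
Tick 2: prefer B, take mesh from B; A=[lens,urn,ingot,apple,crate] B=[disk,valve,hook] C=[mast,mesh]
Tick 3: prefer A, take lens from A; A=[urn,ingot,apple,crate] B=[disk,valve,hook] C=[mast,mesh,lens]
Tick 4: prefer B, take disk from B; A=[urn,ingot,apple,crate] B=[valve,hook] C=[mast,mesh,lens,disk]
Tick 5: prefer A, take urn from A; A=[ingot,apple,crate] B=[valve,hook] C=[mast,mesh,lens,disk,urn]
Tick 6: prefer B, take valve from B; A=[ingot,apple,crate] B=[hook] C=[mast,mesh,lens,disk,urn,valve]
Tick 7: prefer A, take ingot from A; A=[apple,crate] B=[hook] C=[mast,mesh,lens,disk,urn,valve,ingot]

Answer: mast mesh lens disk urn valve ingot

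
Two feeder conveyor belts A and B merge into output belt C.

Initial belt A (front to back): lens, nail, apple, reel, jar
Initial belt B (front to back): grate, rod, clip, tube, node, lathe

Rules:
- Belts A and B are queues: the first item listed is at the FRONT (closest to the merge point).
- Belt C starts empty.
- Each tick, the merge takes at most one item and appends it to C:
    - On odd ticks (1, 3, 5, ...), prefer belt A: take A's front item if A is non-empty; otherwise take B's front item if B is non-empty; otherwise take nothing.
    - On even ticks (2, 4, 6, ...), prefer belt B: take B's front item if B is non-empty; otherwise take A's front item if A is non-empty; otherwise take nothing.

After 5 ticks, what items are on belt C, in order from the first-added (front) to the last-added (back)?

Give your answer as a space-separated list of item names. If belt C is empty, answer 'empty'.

Answer: lens grate nail rod apple

Derivation:
Tick 1: prefer A, take lens from A; A=[nail,apple,reel,jar] B=[grate,rod,clip,tube,node,lathe] C=[lens]
Tick 2: prefer B, take grate from B; A=[nail,apple,reel,jar] B=[rod,clip,tube,node,lathe] C=[lens,grate]
Tick 3: prefer A, take nail from A; A=[apple,reel,jar] B=[rod,clip,tube,node,lathe] C=[lens,grate,nail]
Tick 4: prefer B, take rod from B; A=[apple,reel,jar] B=[clip,tube,node,lathe] C=[lens,grate,nail,rod]
Tick 5: prefer A, take apple from A; A=[reel,jar] B=[clip,tube,node,lathe] C=[lens,grate,nail,rod,apple]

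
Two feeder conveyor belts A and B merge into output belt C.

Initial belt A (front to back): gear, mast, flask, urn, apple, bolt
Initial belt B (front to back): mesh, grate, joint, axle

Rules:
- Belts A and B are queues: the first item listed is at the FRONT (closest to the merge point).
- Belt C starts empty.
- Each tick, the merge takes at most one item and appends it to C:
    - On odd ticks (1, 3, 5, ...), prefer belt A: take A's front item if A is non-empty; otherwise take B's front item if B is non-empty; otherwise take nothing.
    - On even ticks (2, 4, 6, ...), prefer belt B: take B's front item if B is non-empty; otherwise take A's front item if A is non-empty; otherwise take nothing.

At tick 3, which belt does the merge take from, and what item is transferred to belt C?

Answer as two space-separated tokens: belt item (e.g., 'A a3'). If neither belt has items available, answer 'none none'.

Tick 1: prefer A, take gear from A; A=[mast,flask,urn,apple,bolt] B=[mesh,grate,joint,axle] C=[gear]
Tick 2: prefer B, take mesh from B; A=[mast,flask,urn,apple,bolt] B=[grate,joint,axle] C=[gear,mesh]
Tick 3: prefer A, take mast from A; A=[flask,urn,apple,bolt] B=[grate,joint,axle] C=[gear,mesh,mast]

Answer: A mast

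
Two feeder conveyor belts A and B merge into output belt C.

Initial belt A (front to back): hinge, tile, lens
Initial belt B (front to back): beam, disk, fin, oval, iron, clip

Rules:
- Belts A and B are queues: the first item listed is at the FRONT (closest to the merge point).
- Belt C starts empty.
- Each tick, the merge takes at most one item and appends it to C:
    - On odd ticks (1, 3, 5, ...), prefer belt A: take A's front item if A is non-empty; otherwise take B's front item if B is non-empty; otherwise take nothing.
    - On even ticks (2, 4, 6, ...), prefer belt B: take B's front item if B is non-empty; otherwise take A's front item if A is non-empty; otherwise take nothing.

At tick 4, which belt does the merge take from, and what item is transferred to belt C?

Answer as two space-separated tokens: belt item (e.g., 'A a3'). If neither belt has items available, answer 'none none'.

Answer: B disk

Derivation:
Tick 1: prefer A, take hinge from A; A=[tile,lens] B=[beam,disk,fin,oval,iron,clip] C=[hinge]
Tick 2: prefer B, take beam from B; A=[tile,lens] B=[disk,fin,oval,iron,clip] C=[hinge,beam]
Tick 3: prefer A, take tile from A; A=[lens] B=[disk,fin,oval,iron,clip] C=[hinge,beam,tile]
Tick 4: prefer B, take disk from B; A=[lens] B=[fin,oval,iron,clip] C=[hinge,beam,tile,disk]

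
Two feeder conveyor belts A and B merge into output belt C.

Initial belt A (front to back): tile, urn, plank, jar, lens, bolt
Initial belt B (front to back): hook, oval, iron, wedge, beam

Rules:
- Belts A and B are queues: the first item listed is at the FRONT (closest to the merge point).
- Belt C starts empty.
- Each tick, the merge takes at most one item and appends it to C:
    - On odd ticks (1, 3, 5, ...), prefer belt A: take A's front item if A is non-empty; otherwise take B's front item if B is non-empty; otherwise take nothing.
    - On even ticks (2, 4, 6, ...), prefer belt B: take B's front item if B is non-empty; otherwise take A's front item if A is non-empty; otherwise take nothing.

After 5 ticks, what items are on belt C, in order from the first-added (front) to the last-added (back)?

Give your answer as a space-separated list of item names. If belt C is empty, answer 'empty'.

Tick 1: prefer A, take tile from A; A=[urn,plank,jar,lens,bolt] B=[hook,oval,iron,wedge,beam] C=[tile]
Tick 2: prefer B, take hook from B; A=[urn,plank,jar,lens,bolt] B=[oval,iron,wedge,beam] C=[tile,hook]
Tick 3: prefer A, take urn from A; A=[plank,jar,lens,bolt] B=[oval,iron,wedge,beam] C=[tile,hook,urn]
Tick 4: prefer B, take oval from B; A=[plank,jar,lens,bolt] B=[iron,wedge,beam] C=[tile,hook,urn,oval]
Tick 5: prefer A, take plank from A; A=[jar,lens,bolt] B=[iron,wedge,beam] C=[tile,hook,urn,oval,plank]

Answer: tile hook urn oval plank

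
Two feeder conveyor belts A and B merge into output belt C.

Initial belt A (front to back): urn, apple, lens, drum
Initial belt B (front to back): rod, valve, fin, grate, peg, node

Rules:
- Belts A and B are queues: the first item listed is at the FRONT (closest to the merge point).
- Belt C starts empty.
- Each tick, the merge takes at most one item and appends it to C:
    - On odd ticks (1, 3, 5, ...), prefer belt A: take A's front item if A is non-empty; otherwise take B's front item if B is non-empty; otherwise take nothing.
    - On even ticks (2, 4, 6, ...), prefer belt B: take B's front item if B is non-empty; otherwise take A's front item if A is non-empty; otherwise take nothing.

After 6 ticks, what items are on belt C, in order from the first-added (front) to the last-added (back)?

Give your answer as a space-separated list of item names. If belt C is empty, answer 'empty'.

Tick 1: prefer A, take urn from A; A=[apple,lens,drum] B=[rod,valve,fin,grate,peg,node] C=[urn]
Tick 2: prefer B, take rod from B; A=[apple,lens,drum] B=[valve,fin,grate,peg,node] C=[urn,rod]
Tick 3: prefer A, take apple from A; A=[lens,drum] B=[valve,fin,grate,peg,node] C=[urn,rod,apple]
Tick 4: prefer B, take valve from B; A=[lens,drum] B=[fin,grate,peg,node] C=[urn,rod,apple,valve]
Tick 5: prefer A, take lens from A; A=[drum] B=[fin,grate,peg,node] C=[urn,rod,apple,valve,lens]
Tick 6: prefer B, take fin from B; A=[drum] B=[grate,peg,node] C=[urn,rod,apple,valve,lens,fin]

Answer: urn rod apple valve lens fin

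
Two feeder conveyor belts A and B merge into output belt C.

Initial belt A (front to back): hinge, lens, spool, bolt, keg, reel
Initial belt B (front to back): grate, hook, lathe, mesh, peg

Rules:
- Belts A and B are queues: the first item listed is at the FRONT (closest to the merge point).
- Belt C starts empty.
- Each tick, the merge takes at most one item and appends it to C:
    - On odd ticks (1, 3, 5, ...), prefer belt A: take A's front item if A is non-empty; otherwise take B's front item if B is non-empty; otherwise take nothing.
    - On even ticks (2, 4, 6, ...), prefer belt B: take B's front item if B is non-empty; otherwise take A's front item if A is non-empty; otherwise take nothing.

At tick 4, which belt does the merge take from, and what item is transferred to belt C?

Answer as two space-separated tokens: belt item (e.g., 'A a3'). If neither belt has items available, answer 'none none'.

Tick 1: prefer A, take hinge from A; A=[lens,spool,bolt,keg,reel] B=[grate,hook,lathe,mesh,peg] C=[hinge]
Tick 2: prefer B, take grate from B; A=[lens,spool,bolt,keg,reel] B=[hook,lathe,mesh,peg] C=[hinge,grate]
Tick 3: prefer A, take lens from A; A=[spool,bolt,keg,reel] B=[hook,lathe,mesh,peg] C=[hinge,grate,lens]
Tick 4: prefer B, take hook from B; A=[spool,bolt,keg,reel] B=[lathe,mesh,peg] C=[hinge,grate,lens,hook]

Answer: B hook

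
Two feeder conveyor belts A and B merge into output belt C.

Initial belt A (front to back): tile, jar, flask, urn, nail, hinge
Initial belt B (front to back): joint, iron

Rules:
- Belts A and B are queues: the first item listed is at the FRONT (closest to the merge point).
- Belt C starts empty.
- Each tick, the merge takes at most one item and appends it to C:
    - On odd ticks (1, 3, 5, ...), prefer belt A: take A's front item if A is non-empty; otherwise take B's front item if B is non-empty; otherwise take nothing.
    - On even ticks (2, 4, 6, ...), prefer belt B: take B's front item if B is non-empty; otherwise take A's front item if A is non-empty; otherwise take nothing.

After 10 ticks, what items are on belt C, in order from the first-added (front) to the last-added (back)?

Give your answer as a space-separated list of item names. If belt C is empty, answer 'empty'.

Tick 1: prefer A, take tile from A; A=[jar,flask,urn,nail,hinge] B=[joint,iron] C=[tile]
Tick 2: prefer B, take joint from B; A=[jar,flask,urn,nail,hinge] B=[iron] C=[tile,joint]
Tick 3: prefer A, take jar from A; A=[flask,urn,nail,hinge] B=[iron] C=[tile,joint,jar]
Tick 4: prefer B, take iron from B; A=[flask,urn,nail,hinge] B=[-] C=[tile,joint,jar,iron]
Tick 5: prefer A, take flask from A; A=[urn,nail,hinge] B=[-] C=[tile,joint,jar,iron,flask]
Tick 6: prefer B, take urn from A; A=[nail,hinge] B=[-] C=[tile,joint,jar,iron,flask,urn]
Tick 7: prefer A, take nail from A; A=[hinge] B=[-] C=[tile,joint,jar,iron,flask,urn,nail]
Tick 8: prefer B, take hinge from A; A=[-] B=[-] C=[tile,joint,jar,iron,flask,urn,nail,hinge]
Tick 9: prefer A, both empty, nothing taken; A=[-] B=[-] C=[tile,joint,jar,iron,flask,urn,nail,hinge]
Tick 10: prefer B, both empty, nothing taken; A=[-] B=[-] C=[tile,joint,jar,iron,flask,urn,nail,hinge]

Answer: tile joint jar iron flask urn nail hinge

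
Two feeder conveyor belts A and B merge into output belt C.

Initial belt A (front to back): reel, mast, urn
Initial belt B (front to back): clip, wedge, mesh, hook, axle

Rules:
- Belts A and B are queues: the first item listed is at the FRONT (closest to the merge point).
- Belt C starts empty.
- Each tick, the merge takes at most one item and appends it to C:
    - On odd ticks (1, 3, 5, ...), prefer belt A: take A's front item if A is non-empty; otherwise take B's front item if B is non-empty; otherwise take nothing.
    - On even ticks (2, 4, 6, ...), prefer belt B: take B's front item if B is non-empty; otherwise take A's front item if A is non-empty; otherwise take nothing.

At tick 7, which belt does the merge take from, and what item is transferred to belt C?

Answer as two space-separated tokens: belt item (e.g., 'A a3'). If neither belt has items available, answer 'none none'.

Tick 1: prefer A, take reel from A; A=[mast,urn] B=[clip,wedge,mesh,hook,axle] C=[reel]
Tick 2: prefer B, take clip from B; A=[mast,urn] B=[wedge,mesh,hook,axle] C=[reel,clip]
Tick 3: prefer A, take mast from A; A=[urn] B=[wedge,mesh,hook,axle] C=[reel,clip,mast]
Tick 4: prefer B, take wedge from B; A=[urn] B=[mesh,hook,axle] C=[reel,clip,mast,wedge]
Tick 5: prefer A, take urn from A; A=[-] B=[mesh,hook,axle] C=[reel,clip,mast,wedge,urn]
Tick 6: prefer B, take mesh from B; A=[-] B=[hook,axle] C=[reel,clip,mast,wedge,urn,mesh]
Tick 7: prefer A, take hook from B; A=[-] B=[axle] C=[reel,clip,mast,wedge,urn,mesh,hook]

Answer: B hook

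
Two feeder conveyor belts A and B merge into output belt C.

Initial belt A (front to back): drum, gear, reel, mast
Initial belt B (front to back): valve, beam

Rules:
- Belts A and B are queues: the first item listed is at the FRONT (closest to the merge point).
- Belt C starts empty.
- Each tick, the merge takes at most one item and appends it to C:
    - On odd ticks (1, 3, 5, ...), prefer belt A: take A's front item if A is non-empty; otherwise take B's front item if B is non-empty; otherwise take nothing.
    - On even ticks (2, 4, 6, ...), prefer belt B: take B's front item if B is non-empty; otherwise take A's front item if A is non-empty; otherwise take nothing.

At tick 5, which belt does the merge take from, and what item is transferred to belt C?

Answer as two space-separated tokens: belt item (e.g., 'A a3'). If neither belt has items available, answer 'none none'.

Tick 1: prefer A, take drum from A; A=[gear,reel,mast] B=[valve,beam] C=[drum]
Tick 2: prefer B, take valve from B; A=[gear,reel,mast] B=[beam] C=[drum,valve]
Tick 3: prefer A, take gear from A; A=[reel,mast] B=[beam] C=[drum,valve,gear]
Tick 4: prefer B, take beam from B; A=[reel,mast] B=[-] C=[drum,valve,gear,beam]
Tick 5: prefer A, take reel from A; A=[mast] B=[-] C=[drum,valve,gear,beam,reel]

Answer: A reel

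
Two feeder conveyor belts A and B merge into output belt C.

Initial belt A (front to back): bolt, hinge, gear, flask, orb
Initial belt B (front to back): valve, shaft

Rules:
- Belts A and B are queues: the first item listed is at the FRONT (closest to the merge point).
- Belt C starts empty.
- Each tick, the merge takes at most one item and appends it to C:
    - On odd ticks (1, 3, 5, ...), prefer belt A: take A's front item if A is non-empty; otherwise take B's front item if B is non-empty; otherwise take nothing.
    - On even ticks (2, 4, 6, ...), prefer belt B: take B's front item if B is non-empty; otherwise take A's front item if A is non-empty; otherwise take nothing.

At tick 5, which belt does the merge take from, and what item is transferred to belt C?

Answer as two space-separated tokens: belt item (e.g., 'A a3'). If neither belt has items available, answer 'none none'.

Answer: A gear

Derivation:
Tick 1: prefer A, take bolt from A; A=[hinge,gear,flask,orb] B=[valve,shaft] C=[bolt]
Tick 2: prefer B, take valve from B; A=[hinge,gear,flask,orb] B=[shaft] C=[bolt,valve]
Tick 3: prefer A, take hinge from A; A=[gear,flask,orb] B=[shaft] C=[bolt,valve,hinge]
Tick 4: prefer B, take shaft from B; A=[gear,flask,orb] B=[-] C=[bolt,valve,hinge,shaft]
Tick 5: prefer A, take gear from A; A=[flask,orb] B=[-] C=[bolt,valve,hinge,shaft,gear]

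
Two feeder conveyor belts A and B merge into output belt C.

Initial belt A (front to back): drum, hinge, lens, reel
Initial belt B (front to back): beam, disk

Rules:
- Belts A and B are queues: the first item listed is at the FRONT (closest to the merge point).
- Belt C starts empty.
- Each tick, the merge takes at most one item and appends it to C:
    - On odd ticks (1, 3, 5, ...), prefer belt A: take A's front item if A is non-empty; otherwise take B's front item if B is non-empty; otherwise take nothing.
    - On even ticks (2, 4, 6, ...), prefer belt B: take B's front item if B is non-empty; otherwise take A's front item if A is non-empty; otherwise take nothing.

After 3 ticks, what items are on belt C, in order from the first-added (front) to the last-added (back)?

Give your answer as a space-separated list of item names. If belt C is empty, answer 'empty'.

Answer: drum beam hinge

Derivation:
Tick 1: prefer A, take drum from A; A=[hinge,lens,reel] B=[beam,disk] C=[drum]
Tick 2: prefer B, take beam from B; A=[hinge,lens,reel] B=[disk] C=[drum,beam]
Tick 3: prefer A, take hinge from A; A=[lens,reel] B=[disk] C=[drum,beam,hinge]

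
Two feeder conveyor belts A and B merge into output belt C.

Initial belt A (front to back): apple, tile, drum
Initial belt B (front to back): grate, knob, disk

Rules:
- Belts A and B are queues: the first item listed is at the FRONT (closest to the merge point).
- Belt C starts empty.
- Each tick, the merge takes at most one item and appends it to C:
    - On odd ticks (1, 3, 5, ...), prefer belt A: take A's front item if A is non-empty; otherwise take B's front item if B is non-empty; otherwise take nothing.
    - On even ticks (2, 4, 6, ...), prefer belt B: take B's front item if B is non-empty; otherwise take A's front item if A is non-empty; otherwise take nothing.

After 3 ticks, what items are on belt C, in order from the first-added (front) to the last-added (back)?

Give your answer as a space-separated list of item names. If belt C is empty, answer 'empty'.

Answer: apple grate tile

Derivation:
Tick 1: prefer A, take apple from A; A=[tile,drum] B=[grate,knob,disk] C=[apple]
Tick 2: prefer B, take grate from B; A=[tile,drum] B=[knob,disk] C=[apple,grate]
Tick 3: prefer A, take tile from A; A=[drum] B=[knob,disk] C=[apple,grate,tile]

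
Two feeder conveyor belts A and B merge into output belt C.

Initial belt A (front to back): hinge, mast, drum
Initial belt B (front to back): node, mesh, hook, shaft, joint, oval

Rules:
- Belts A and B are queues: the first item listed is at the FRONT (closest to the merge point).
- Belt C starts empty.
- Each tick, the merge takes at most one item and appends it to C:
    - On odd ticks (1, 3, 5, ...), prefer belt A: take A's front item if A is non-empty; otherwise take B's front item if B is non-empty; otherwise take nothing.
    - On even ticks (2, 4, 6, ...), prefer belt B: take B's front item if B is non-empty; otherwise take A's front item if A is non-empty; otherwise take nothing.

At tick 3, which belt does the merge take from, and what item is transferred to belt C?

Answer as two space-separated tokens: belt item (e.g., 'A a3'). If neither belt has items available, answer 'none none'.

Tick 1: prefer A, take hinge from A; A=[mast,drum] B=[node,mesh,hook,shaft,joint,oval] C=[hinge]
Tick 2: prefer B, take node from B; A=[mast,drum] B=[mesh,hook,shaft,joint,oval] C=[hinge,node]
Tick 3: prefer A, take mast from A; A=[drum] B=[mesh,hook,shaft,joint,oval] C=[hinge,node,mast]

Answer: A mast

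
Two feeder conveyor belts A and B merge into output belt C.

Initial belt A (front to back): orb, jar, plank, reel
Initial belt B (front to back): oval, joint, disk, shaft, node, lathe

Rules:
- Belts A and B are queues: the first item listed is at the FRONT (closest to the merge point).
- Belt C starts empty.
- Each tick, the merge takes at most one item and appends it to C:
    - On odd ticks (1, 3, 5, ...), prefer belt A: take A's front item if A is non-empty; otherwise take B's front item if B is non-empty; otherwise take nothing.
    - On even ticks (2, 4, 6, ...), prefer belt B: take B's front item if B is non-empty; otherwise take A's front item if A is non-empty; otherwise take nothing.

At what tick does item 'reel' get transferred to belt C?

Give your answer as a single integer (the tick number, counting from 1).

Answer: 7

Derivation:
Tick 1: prefer A, take orb from A; A=[jar,plank,reel] B=[oval,joint,disk,shaft,node,lathe] C=[orb]
Tick 2: prefer B, take oval from B; A=[jar,plank,reel] B=[joint,disk,shaft,node,lathe] C=[orb,oval]
Tick 3: prefer A, take jar from A; A=[plank,reel] B=[joint,disk,shaft,node,lathe] C=[orb,oval,jar]
Tick 4: prefer B, take joint from B; A=[plank,reel] B=[disk,shaft,node,lathe] C=[orb,oval,jar,joint]
Tick 5: prefer A, take plank from A; A=[reel] B=[disk,shaft,node,lathe] C=[orb,oval,jar,joint,plank]
Tick 6: prefer B, take disk from B; A=[reel] B=[shaft,node,lathe] C=[orb,oval,jar,joint,plank,disk]
Tick 7: prefer A, take reel from A; A=[-] B=[shaft,node,lathe] C=[orb,oval,jar,joint,plank,disk,reel]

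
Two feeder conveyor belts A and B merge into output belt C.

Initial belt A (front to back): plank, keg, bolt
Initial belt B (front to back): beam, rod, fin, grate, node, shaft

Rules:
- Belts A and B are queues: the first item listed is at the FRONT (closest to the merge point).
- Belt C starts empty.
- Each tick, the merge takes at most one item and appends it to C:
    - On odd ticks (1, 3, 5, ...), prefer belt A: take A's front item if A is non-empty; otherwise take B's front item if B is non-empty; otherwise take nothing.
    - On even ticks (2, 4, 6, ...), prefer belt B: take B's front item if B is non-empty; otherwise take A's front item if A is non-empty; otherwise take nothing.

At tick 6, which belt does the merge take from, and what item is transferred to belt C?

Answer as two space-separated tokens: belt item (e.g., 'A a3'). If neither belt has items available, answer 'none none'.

Tick 1: prefer A, take plank from A; A=[keg,bolt] B=[beam,rod,fin,grate,node,shaft] C=[plank]
Tick 2: prefer B, take beam from B; A=[keg,bolt] B=[rod,fin,grate,node,shaft] C=[plank,beam]
Tick 3: prefer A, take keg from A; A=[bolt] B=[rod,fin,grate,node,shaft] C=[plank,beam,keg]
Tick 4: prefer B, take rod from B; A=[bolt] B=[fin,grate,node,shaft] C=[plank,beam,keg,rod]
Tick 5: prefer A, take bolt from A; A=[-] B=[fin,grate,node,shaft] C=[plank,beam,keg,rod,bolt]
Tick 6: prefer B, take fin from B; A=[-] B=[grate,node,shaft] C=[plank,beam,keg,rod,bolt,fin]

Answer: B fin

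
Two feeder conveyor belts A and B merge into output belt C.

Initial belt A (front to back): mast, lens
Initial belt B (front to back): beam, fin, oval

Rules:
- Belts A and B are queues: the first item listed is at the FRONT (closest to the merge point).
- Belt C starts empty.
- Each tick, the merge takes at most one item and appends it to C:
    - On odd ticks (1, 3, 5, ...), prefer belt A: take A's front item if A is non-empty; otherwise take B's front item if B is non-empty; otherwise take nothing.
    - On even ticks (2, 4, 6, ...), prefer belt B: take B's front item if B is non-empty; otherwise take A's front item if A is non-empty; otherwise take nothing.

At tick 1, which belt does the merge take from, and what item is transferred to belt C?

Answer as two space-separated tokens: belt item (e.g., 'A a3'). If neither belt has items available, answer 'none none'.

Answer: A mast

Derivation:
Tick 1: prefer A, take mast from A; A=[lens] B=[beam,fin,oval] C=[mast]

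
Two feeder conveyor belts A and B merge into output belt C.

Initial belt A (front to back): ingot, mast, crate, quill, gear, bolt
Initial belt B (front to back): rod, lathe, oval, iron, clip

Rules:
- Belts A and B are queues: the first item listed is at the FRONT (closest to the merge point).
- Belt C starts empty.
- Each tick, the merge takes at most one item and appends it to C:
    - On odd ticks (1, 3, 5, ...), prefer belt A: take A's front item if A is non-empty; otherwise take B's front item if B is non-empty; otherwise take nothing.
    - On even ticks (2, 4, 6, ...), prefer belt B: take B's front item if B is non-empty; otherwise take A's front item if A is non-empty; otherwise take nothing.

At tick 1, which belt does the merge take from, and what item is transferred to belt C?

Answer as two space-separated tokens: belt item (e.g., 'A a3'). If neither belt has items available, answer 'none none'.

Answer: A ingot

Derivation:
Tick 1: prefer A, take ingot from A; A=[mast,crate,quill,gear,bolt] B=[rod,lathe,oval,iron,clip] C=[ingot]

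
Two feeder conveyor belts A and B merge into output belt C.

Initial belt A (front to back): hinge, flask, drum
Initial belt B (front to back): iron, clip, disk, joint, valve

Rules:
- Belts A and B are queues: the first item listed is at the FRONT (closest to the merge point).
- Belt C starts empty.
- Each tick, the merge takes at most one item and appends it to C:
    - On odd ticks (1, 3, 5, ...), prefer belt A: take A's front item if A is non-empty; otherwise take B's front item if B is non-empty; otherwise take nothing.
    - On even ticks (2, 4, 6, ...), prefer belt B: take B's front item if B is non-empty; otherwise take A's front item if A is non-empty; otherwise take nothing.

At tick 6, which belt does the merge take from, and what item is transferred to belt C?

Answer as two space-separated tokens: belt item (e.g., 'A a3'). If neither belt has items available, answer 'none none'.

Tick 1: prefer A, take hinge from A; A=[flask,drum] B=[iron,clip,disk,joint,valve] C=[hinge]
Tick 2: prefer B, take iron from B; A=[flask,drum] B=[clip,disk,joint,valve] C=[hinge,iron]
Tick 3: prefer A, take flask from A; A=[drum] B=[clip,disk,joint,valve] C=[hinge,iron,flask]
Tick 4: prefer B, take clip from B; A=[drum] B=[disk,joint,valve] C=[hinge,iron,flask,clip]
Tick 5: prefer A, take drum from A; A=[-] B=[disk,joint,valve] C=[hinge,iron,flask,clip,drum]
Tick 6: prefer B, take disk from B; A=[-] B=[joint,valve] C=[hinge,iron,flask,clip,drum,disk]

Answer: B disk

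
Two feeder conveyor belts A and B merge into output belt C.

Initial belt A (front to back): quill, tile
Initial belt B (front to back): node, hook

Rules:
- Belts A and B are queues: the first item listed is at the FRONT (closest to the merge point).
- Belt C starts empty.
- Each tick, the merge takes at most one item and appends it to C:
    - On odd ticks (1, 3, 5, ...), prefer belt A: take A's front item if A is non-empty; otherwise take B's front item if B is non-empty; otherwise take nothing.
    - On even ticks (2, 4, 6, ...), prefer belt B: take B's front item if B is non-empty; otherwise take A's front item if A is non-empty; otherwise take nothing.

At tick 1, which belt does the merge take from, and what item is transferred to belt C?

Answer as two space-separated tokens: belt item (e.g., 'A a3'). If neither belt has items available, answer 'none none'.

Answer: A quill

Derivation:
Tick 1: prefer A, take quill from A; A=[tile] B=[node,hook] C=[quill]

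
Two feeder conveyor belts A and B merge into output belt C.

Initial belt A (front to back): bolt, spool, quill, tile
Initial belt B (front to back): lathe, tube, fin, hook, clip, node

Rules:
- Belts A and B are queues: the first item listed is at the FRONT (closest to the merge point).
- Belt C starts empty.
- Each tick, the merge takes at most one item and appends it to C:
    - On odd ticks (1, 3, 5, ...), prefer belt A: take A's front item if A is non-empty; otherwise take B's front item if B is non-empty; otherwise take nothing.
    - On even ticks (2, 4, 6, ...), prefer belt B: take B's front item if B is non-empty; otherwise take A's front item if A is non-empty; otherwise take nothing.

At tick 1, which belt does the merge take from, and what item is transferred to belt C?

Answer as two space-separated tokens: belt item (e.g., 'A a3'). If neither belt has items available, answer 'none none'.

Tick 1: prefer A, take bolt from A; A=[spool,quill,tile] B=[lathe,tube,fin,hook,clip,node] C=[bolt]

Answer: A bolt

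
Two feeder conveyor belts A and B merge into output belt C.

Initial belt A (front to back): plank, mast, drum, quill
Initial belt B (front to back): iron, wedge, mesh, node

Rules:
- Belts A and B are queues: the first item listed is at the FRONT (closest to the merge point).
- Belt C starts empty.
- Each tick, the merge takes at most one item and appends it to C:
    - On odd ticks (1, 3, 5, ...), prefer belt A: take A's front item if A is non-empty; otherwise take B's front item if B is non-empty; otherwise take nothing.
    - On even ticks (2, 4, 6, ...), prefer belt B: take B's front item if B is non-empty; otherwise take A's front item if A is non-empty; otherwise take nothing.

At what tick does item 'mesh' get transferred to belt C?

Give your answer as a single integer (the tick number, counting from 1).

Answer: 6

Derivation:
Tick 1: prefer A, take plank from A; A=[mast,drum,quill] B=[iron,wedge,mesh,node] C=[plank]
Tick 2: prefer B, take iron from B; A=[mast,drum,quill] B=[wedge,mesh,node] C=[plank,iron]
Tick 3: prefer A, take mast from A; A=[drum,quill] B=[wedge,mesh,node] C=[plank,iron,mast]
Tick 4: prefer B, take wedge from B; A=[drum,quill] B=[mesh,node] C=[plank,iron,mast,wedge]
Tick 5: prefer A, take drum from A; A=[quill] B=[mesh,node] C=[plank,iron,mast,wedge,drum]
Tick 6: prefer B, take mesh from B; A=[quill] B=[node] C=[plank,iron,mast,wedge,drum,mesh]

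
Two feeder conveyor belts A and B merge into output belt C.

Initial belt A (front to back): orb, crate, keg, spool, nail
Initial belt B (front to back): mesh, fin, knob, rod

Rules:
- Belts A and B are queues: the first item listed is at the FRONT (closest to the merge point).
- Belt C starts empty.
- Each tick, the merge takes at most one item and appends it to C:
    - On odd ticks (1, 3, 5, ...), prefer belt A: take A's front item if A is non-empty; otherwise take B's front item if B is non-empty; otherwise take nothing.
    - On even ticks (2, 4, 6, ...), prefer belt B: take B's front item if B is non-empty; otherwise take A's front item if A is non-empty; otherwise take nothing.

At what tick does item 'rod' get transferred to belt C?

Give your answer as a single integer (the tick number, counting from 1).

Tick 1: prefer A, take orb from A; A=[crate,keg,spool,nail] B=[mesh,fin,knob,rod] C=[orb]
Tick 2: prefer B, take mesh from B; A=[crate,keg,spool,nail] B=[fin,knob,rod] C=[orb,mesh]
Tick 3: prefer A, take crate from A; A=[keg,spool,nail] B=[fin,knob,rod] C=[orb,mesh,crate]
Tick 4: prefer B, take fin from B; A=[keg,spool,nail] B=[knob,rod] C=[orb,mesh,crate,fin]
Tick 5: prefer A, take keg from A; A=[spool,nail] B=[knob,rod] C=[orb,mesh,crate,fin,keg]
Tick 6: prefer B, take knob from B; A=[spool,nail] B=[rod] C=[orb,mesh,crate,fin,keg,knob]
Tick 7: prefer A, take spool from A; A=[nail] B=[rod] C=[orb,mesh,crate,fin,keg,knob,spool]
Tick 8: prefer B, take rod from B; A=[nail] B=[-] C=[orb,mesh,crate,fin,keg,knob,spool,rod]

Answer: 8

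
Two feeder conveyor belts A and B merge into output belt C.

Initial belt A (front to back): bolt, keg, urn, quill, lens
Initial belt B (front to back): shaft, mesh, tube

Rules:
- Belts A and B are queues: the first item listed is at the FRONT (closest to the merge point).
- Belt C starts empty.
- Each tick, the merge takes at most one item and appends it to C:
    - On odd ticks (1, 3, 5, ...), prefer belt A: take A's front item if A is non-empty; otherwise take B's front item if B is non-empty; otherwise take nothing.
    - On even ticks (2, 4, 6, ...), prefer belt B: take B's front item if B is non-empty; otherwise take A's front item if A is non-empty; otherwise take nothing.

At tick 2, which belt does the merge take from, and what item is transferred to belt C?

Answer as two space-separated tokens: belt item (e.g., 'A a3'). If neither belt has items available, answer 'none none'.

Answer: B shaft

Derivation:
Tick 1: prefer A, take bolt from A; A=[keg,urn,quill,lens] B=[shaft,mesh,tube] C=[bolt]
Tick 2: prefer B, take shaft from B; A=[keg,urn,quill,lens] B=[mesh,tube] C=[bolt,shaft]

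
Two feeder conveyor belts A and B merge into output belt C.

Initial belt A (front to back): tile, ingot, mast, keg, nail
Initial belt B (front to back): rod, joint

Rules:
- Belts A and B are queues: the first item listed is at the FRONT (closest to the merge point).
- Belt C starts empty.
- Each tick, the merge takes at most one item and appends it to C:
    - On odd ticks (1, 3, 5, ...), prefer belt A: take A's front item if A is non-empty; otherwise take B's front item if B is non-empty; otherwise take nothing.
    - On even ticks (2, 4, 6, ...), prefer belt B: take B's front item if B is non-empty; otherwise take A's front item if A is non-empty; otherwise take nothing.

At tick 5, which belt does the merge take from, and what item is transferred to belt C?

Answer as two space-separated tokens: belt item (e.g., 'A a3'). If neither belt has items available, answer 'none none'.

Tick 1: prefer A, take tile from A; A=[ingot,mast,keg,nail] B=[rod,joint] C=[tile]
Tick 2: prefer B, take rod from B; A=[ingot,mast,keg,nail] B=[joint] C=[tile,rod]
Tick 3: prefer A, take ingot from A; A=[mast,keg,nail] B=[joint] C=[tile,rod,ingot]
Tick 4: prefer B, take joint from B; A=[mast,keg,nail] B=[-] C=[tile,rod,ingot,joint]
Tick 5: prefer A, take mast from A; A=[keg,nail] B=[-] C=[tile,rod,ingot,joint,mast]

Answer: A mast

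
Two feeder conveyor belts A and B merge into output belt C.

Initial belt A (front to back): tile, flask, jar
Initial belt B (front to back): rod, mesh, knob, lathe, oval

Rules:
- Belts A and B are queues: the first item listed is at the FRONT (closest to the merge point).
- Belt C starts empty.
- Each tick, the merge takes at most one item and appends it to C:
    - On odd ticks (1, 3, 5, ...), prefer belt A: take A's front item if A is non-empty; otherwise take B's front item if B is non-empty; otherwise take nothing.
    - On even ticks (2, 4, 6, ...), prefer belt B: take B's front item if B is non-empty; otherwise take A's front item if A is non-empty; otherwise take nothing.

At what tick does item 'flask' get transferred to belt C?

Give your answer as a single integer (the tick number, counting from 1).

Answer: 3

Derivation:
Tick 1: prefer A, take tile from A; A=[flask,jar] B=[rod,mesh,knob,lathe,oval] C=[tile]
Tick 2: prefer B, take rod from B; A=[flask,jar] B=[mesh,knob,lathe,oval] C=[tile,rod]
Tick 3: prefer A, take flask from A; A=[jar] B=[mesh,knob,lathe,oval] C=[tile,rod,flask]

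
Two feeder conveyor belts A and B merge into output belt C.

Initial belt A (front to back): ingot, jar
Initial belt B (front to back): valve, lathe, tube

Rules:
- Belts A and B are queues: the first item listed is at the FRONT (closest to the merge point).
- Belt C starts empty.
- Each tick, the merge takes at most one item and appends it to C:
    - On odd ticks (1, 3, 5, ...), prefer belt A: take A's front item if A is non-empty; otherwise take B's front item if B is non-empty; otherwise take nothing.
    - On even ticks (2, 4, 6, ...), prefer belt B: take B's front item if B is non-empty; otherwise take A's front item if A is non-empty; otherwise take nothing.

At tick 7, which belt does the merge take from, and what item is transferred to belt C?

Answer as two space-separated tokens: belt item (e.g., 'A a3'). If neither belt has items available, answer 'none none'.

Answer: none none

Derivation:
Tick 1: prefer A, take ingot from A; A=[jar] B=[valve,lathe,tube] C=[ingot]
Tick 2: prefer B, take valve from B; A=[jar] B=[lathe,tube] C=[ingot,valve]
Tick 3: prefer A, take jar from A; A=[-] B=[lathe,tube] C=[ingot,valve,jar]
Tick 4: prefer B, take lathe from B; A=[-] B=[tube] C=[ingot,valve,jar,lathe]
Tick 5: prefer A, take tube from B; A=[-] B=[-] C=[ingot,valve,jar,lathe,tube]
Tick 6: prefer B, both empty, nothing taken; A=[-] B=[-] C=[ingot,valve,jar,lathe,tube]
Tick 7: prefer A, both empty, nothing taken; A=[-] B=[-] C=[ingot,valve,jar,lathe,tube]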